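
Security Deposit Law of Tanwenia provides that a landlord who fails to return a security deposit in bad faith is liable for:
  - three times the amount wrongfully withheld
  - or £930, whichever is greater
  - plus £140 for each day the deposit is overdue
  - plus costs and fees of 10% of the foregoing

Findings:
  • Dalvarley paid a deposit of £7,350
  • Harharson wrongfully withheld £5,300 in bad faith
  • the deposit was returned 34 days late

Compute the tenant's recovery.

Trebled: 3 × £5,300 = £15,900
Minimum £930: £15,900 meets the minimum, no increase.
Late-return penalty: 34 × £140 = £4,760
Damages plus late penalty: £15,900 + £4,760 = £20,660
Costs and fees: 10% of £20,660 = £2,066
Total recovery: £20,660 + £2,066 = £22,726

£22,726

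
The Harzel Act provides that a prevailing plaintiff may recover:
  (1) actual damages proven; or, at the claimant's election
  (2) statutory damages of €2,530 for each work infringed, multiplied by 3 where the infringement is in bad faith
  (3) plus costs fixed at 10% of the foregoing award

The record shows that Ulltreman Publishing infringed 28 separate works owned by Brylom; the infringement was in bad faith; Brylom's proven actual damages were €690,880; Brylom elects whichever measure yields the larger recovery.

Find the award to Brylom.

€759,968

Statutory damages: 28 × €2,530 = €70,840
Trebled: 3 × €70,840 = €212,520
Greater of actual damages (€690,880) or enhanced statutory damages (€212,520): €690,880
Costs: 10% of €690,880 = €69,088
Award plus costs: €690,880 + €69,088 = €759,968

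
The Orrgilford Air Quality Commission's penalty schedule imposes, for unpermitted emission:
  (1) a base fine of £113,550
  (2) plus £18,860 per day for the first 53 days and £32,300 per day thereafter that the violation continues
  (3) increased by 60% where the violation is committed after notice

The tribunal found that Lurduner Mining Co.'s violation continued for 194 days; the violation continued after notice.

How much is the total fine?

£9,067,888

First 53 days: 53 × £18,860 = £999,580
Remaining days: (194 − 53) × £32,300 = £4,554,300
Per-day component: £999,580 + £4,554,300 = £5,553,880
Base plus per-day: £113,550 + £5,553,880 = £5,667,430
Enhancement: 60% of £5,667,430 = £3,400,458
Enhanced fine: £5,667,430 + £3,400,458 = £9,067,888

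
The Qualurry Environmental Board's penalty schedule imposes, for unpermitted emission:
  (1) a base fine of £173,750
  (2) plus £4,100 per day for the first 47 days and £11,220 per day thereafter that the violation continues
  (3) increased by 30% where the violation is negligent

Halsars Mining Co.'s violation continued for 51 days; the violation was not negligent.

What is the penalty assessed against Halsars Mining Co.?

First 47 days: 47 × £4,100 = £192,700
Remaining days: (51 − 47) × £11,220 = £44,880
Per-day component: £192,700 + £44,880 = £237,580
Base plus per-day: £173,750 + £237,580 = £411,330
The violation was not negligent: no 30% increase.

Civil penalty: £411,330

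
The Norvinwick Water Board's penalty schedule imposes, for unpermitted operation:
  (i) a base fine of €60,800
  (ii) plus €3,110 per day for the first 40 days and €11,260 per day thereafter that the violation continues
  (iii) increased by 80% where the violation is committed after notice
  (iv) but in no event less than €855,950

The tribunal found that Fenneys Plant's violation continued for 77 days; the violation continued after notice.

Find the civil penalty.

First 40 days: 40 × €3,110 = €124,400
Remaining days: (77 − 40) × €11,260 = €416,620
Per-day component: €124,400 + €416,620 = €541,020
Base plus per-day: €60,800 + €541,020 = €601,820
Enhancement: 80% of €601,820 = €481,456
Enhanced fine: €601,820 + €481,456 = €1,083,276
Minimum €855,950: €1,083,276 meets the minimum, no increase.

€1,083,276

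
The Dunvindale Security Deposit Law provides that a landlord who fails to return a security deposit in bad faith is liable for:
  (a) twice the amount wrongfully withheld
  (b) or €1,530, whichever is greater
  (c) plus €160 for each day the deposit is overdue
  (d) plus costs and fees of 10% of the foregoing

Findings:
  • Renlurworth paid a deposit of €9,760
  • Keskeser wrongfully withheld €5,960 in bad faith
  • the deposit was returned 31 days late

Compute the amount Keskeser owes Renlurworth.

€18,568

Doubled: 2 × €5,960 = €11,920
Minimum €1,530: €11,920 meets the minimum, no increase.
Late-return penalty: 31 × €160 = €4,960
Damages plus late penalty: €11,920 + €4,960 = €16,880
Costs and fees: 10% of €16,880 = €1,688
Total recovery: €16,880 + €1,688 = €18,568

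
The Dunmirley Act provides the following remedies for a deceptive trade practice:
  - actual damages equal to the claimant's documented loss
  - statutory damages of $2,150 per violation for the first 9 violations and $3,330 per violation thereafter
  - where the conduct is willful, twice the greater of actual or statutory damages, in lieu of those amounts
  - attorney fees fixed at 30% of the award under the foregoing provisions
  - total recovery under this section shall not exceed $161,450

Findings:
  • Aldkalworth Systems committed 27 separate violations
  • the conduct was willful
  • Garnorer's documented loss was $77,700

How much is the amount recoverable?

First 9 violations: 9 × $2,150 = $19,350
Remaining violations: (27 − 9) × $3,330 = $59,940
Statutory damages: $19,350 + $59,940 = $79,290
Greater of actual damages ($77,700) or statutory damages ($79,290): $79,290
Doubled: 2 × $79,290 = $158,580
Attorney fees: 30% of $158,580 = $47,574
Total before cap: $158,580 + $47,574 = $206,154
Cap at $161,450: $206,154 exceeds the cap → $161,450

Total recovery: $161,450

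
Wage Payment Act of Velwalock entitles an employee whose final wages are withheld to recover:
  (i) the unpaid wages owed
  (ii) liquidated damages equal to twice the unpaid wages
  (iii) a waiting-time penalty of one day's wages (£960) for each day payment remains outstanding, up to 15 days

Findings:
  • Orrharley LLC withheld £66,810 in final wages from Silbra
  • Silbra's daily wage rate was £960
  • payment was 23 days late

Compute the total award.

£214,830

Doubled: 2 × £66,810 = £133,620
Penalty days: min(23, 15) = 15
Waiting-time penalty: 15 × £960 = £14,400
Total award: £66,810 + £133,620 + £14,400 = £214,830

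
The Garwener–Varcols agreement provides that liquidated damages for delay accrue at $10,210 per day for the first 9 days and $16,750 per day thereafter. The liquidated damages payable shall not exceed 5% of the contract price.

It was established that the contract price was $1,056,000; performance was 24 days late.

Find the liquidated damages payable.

$52,800

First 9 days: 9 × $10,210 = $91,890
Remaining days: (24 − 9) × $16,750 = $251,250
Accrued per-day damages: $91,890 + $251,250 = $343,140
Cap: 5% of $1,056,000 = $52,800
Cap at $52,800: $343,140 exceeds the cap → $52,800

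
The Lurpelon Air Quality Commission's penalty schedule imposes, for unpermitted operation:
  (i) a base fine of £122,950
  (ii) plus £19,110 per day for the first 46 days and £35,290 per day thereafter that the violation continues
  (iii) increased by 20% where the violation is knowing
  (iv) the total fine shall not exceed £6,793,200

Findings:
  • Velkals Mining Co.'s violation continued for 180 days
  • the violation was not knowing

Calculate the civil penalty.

£5,730,870

First 46 days: 46 × £19,110 = £879,060
Remaining days: (180 − 46) × £35,290 = £4,728,860
Per-day component: £879,060 + £4,728,860 = £5,607,920
Base plus per-day: £122,950 + £5,607,920 = £5,730,870
The violation was not knowing: no 20% increase.
Cap at £6,793,200: £5,730,870 is within the cap, no reduction.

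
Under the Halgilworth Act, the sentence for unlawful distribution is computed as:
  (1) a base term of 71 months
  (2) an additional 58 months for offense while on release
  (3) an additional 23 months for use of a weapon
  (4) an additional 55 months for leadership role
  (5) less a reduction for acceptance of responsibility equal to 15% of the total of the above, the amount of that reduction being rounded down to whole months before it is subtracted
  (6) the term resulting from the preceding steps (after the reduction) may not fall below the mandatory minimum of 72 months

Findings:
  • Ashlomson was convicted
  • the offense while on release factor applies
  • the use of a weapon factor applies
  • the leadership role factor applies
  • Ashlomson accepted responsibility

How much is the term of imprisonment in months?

Offense while on release enhancement: +58 months
Use of a weapon enhancement: +23 months
Leadership role enhancement: +55 months
Adjusted term: 71 months + 58 months + 23 months + 55 months = 207 months
Acceptance of responsibility reduction: 15% of 207 months = 31 months (rounded down)
After reduction: 207 − 31 = 176 months
Minimum 72 months: 176 months meets the minimum, no increase.

176 months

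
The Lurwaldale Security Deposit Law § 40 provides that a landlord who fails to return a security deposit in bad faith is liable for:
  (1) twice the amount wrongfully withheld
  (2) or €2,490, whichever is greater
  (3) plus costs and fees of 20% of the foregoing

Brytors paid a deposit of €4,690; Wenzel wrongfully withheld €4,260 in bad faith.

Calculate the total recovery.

Doubled: 2 × €4,260 = €8,520
Minimum €2,490: €8,520 meets the minimum, no increase.
Costs and fees: 20% of €8,520 = €1,704
Total recovery: €8,520 + €1,704 = €10,224

Recovery: €10,224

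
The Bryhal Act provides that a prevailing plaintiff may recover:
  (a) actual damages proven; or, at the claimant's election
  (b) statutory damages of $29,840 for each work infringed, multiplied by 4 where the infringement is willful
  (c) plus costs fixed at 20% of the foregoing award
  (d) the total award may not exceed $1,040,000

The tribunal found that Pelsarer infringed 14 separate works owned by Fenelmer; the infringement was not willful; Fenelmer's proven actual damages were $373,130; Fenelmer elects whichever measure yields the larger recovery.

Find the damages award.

Statutory damages: 14 × $29,840 = $417,760
Infringement not willful: no ×4 enhancement.
Greater of actual damages ($373,130) or statutory damages ($417,760): $417,760
Costs: 20% of $417,760 = $83,552
Award plus costs: $417,760 + $83,552 = $501,312
Cap at $1,040,000: $501,312 is within the cap, no reduction.

$501,312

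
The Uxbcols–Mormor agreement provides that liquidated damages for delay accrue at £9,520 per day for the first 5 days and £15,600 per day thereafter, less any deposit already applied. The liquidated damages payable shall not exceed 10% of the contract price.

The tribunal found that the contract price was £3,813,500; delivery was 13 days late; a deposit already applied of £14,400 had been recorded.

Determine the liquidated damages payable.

First 5 days: 5 × £9,520 = £47,600
Remaining days: (13 − 5) × £15,600 = £124,800
Accrued per-day damages: £47,600 + £124,800 = £172,400
Less deposit already applied: £172,400 − £14,400 = £158,000
Cap: 10% of £3,813,500 = £381,350
Cap at £381,350: £158,000 is within the cap, no reduction.

£158,000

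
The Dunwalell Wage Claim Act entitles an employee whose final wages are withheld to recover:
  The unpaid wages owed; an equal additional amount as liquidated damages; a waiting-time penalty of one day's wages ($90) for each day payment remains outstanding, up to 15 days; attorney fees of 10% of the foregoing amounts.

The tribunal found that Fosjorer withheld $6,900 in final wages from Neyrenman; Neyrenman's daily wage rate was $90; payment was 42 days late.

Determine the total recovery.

Total award: $16,665

Liquidated damages (equal amount): $6,900
Penalty days: min(42, 15) = 15
Waiting-time penalty: 15 × $90 = $1,350
Subtotal: $6,900 + $6,900 + $1,350 = $15,150
Attorney fees: 10% of $15,150 = $1,515
Total award: $15,150 + $1,515 = $16,665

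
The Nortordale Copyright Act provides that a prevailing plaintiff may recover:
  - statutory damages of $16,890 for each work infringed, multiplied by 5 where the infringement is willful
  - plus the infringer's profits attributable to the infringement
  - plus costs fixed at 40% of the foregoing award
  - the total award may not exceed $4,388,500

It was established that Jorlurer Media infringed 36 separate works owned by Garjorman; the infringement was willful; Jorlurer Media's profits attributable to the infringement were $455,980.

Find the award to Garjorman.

$4,388,500

Statutory damages: 36 × $16,890 = $608,040
Multiplied by 5: 5 × $608,040 = $3,040,200
Combined award: $3,040,200 + $455,980 = $3,496,180
Costs: 40% of $3,496,180 = $1,398,472
Award plus costs: $3,496,180 + $1,398,472 = $4,894,652
Cap at $4,388,500: $4,894,652 exceeds the cap → $4,388,500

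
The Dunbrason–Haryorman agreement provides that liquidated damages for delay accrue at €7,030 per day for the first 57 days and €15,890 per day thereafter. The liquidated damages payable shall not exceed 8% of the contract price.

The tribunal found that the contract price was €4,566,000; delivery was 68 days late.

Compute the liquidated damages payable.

First 57 days: 57 × €7,030 = €400,710
Remaining days: (68 − 57) × €15,890 = €174,790
Accrued per-day damages: €400,710 + €174,790 = €575,500
Cap: 8% of €4,566,000 = €365,280
Cap at €365,280: €575,500 exceeds the cap → €365,280

€365,280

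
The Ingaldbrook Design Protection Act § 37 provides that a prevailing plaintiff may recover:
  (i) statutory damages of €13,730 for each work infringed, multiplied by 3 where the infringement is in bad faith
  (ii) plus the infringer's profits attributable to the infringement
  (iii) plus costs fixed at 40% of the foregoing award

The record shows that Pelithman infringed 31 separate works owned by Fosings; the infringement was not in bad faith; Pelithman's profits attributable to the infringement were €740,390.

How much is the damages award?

Statutory damages: 31 × €13,730 = €425,630
Infringement not in bad faith: no ×3 enhancement.
Combined award: €425,630 + €740,390 = €1,166,020
Costs: 40% of €1,166,020 = €466,408
Award plus costs: €1,166,020 + €466,408 = €1,632,428

€1,632,428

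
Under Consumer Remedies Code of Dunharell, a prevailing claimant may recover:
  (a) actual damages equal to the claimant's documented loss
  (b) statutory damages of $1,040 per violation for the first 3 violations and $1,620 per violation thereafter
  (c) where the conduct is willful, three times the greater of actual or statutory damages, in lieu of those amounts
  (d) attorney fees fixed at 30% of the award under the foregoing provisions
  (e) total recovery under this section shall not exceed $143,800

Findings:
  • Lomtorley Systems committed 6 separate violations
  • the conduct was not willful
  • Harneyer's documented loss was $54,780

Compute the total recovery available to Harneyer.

First 3 violations: 3 × $1,040 = $3,120
Remaining violations: (6 − 3) × $1,620 = $4,860
Statutory damages: $3,120 + $4,860 = $7,980
Conduct not willful: the in-lieu enhancement does not apply.
Actual plus statutory damages: $54,780 + $7,980 = $62,760
Attorney fees: 30% of $62,760 = $18,828
Total before cap: $62,760 + $18,828 = $81,588
Cap at $143,800: $81,588 is within the cap, no reduction.

Total recovery: $81,588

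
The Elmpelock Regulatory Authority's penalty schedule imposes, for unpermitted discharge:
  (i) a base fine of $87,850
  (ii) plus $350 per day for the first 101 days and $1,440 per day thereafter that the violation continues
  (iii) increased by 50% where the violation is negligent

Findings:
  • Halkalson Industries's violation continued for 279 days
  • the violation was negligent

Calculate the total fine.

First 101 days: 101 × $350 = $35,350
Remaining days: (279 − 101) × $1,440 = $256,320
Per-day component: $35,350 + $256,320 = $291,670
Base plus per-day: $87,850 + $291,670 = $379,520
Enhancement: 50% of $379,520 = $189,760
Enhanced fine: $379,520 + $189,760 = $569,280

Civil penalty: $569,280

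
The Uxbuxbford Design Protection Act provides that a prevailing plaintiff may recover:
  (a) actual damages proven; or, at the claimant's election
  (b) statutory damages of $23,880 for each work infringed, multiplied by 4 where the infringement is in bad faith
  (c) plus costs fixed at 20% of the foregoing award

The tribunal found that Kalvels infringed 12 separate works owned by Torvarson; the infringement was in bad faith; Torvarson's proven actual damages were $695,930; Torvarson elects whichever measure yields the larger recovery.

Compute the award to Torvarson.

$1,375,488

Statutory damages: 12 × $23,880 = $286,560
Multiplied by 4: 4 × $286,560 = $1,146,240
Greater of actual damages ($695,930) or enhanced statutory damages ($1,146,240): $1,146,240
Costs: 20% of $1,146,240 = $229,248
Award plus costs: $1,146,240 + $229,248 = $1,375,488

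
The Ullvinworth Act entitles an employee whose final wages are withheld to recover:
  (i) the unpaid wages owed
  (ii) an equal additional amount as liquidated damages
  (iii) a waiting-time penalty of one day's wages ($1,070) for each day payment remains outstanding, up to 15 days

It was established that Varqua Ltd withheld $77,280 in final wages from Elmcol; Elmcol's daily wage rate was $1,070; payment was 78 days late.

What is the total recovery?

Liquidated damages (equal amount): $77,280
Penalty days: min(78, 15) = 15
Waiting-time penalty: 15 × $1,070 = $16,050
Total award: $77,280 + $77,280 + $16,050 = $170,610

$170,610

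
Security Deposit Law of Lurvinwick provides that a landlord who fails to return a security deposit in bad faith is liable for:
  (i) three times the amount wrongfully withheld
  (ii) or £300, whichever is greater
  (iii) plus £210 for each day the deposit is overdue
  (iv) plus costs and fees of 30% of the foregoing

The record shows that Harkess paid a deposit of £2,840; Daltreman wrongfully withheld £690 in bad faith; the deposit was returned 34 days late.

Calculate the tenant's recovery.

£11,973

Trebled: 3 × £690 = £2,070
Minimum £300: £2,070 meets the minimum, no increase.
Late-return penalty: 34 × £210 = £7,140
Damages plus late penalty: £2,070 + £7,140 = £9,210
Costs and fees: 30% of £9,210 = £2,763
Total recovery: £9,210 + £2,763 = £11,973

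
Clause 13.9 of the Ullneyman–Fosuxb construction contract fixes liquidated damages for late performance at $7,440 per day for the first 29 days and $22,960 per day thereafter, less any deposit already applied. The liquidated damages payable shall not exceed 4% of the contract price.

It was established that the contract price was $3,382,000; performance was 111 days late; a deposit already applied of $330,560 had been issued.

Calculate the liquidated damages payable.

First 29 days: 29 × $7,440 = $215,760
Remaining days: (111 − 29) × $22,960 = $1,882,720
Accrued per-day damages: $215,760 + $1,882,720 = $2,098,480
Less deposit already applied: $2,098,480 − $330,560 = $1,767,920
Cap: 4% of $3,382,000 = $135,280
Cap at $135,280: $1,767,920 exceeds the cap → $135,280

$135,280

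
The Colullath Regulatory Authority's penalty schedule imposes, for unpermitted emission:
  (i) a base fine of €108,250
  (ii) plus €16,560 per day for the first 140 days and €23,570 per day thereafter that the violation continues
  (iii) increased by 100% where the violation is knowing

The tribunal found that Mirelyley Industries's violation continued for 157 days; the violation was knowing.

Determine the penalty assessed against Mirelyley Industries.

First 140 days: 140 × €16,560 = €2,318,400
Remaining days: (157 − 140) × €23,570 = €400,690
Per-day component: €2,318,400 + €400,690 = €2,719,090
Base plus per-day: €108,250 + €2,719,090 = €2,827,340
Enhancement: 100% of €2,827,340 = €2,827,340
Enhanced fine: €2,827,340 + €2,827,340 = €5,654,680

Civil penalty: €5,654,680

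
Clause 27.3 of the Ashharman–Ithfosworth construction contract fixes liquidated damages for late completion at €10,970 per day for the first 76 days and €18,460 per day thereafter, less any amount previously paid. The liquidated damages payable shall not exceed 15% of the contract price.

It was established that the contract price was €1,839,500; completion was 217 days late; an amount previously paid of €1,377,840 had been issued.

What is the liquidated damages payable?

First 76 days: 76 × €10,970 = €833,720
Remaining days: (217 − 76) × €18,460 = €2,602,860
Accrued per-day damages: €833,720 + €2,602,860 = €3,436,580
Less amount previously paid: €3,436,580 − €1,377,840 = €2,058,740
Cap: 15% of €1,839,500 = €275,925
Cap at €275,925: €2,058,740 exceeds the cap → €275,925

€275,925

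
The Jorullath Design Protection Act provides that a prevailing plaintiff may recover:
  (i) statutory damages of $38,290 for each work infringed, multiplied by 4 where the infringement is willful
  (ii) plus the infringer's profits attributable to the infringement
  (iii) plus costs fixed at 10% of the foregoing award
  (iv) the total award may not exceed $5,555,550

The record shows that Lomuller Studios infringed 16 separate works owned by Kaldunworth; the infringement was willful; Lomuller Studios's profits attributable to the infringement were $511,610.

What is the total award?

Statutory damages: 16 × $38,290 = $612,640
Multiplied by 4: 4 × $612,640 = $2,450,560
Combined award: $2,450,560 + $511,610 = $2,962,170
Costs: 10% of $2,962,170 = $296,217
Award plus costs: $2,962,170 + $296,217 = $3,258,387
Cap at $5,555,550: $3,258,387 is within the cap, no reduction.

$3,258,387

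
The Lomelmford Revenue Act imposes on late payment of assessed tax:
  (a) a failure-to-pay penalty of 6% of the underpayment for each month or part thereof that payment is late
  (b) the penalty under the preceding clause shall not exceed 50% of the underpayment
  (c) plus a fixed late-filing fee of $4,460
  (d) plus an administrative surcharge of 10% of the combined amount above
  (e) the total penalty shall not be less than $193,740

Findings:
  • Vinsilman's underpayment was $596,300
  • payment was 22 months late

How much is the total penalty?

Penalty: $332,871

Accrued rate: 6% × 22 = 132%, capped at 50% → 50%
Failure-to-pay penalty: 50% of $596,300 = $298,150
Penalty before surcharge: $298,150 + $4,460 = $302,610
Administrative surcharge: 10% of $302,610 = $30,261
Total penalty: $302,610 + $30,261 = $332,871
Minimum $193,740: $332,871 meets the minimum, no increase.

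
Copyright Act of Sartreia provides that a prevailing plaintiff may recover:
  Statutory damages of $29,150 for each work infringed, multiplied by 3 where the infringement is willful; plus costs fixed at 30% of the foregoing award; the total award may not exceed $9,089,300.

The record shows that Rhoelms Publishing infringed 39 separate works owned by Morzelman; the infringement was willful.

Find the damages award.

$4,433,715

Statutory damages: 39 × $29,150 = $1,136,850
Trebled: 3 × $1,136,850 = $3,410,550
Costs: 30% of $3,410,550 = $1,023,165
Award plus costs: $3,410,550 + $1,023,165 = $4,433,715
Cap at $9,089,300: $4,433,715 is within the cap, no reduction.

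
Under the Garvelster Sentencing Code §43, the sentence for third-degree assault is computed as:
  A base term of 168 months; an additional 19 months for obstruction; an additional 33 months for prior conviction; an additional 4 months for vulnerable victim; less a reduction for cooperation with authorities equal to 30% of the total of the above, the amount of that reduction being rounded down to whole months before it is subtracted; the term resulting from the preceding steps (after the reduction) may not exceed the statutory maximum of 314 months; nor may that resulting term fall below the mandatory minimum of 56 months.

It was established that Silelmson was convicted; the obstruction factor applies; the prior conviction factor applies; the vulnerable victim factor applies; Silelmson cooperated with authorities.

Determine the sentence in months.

Obstruction enhancement: +19 months
Prior conviction enhancement: +33 months
Vulnerable victim enhancement: +4 months
Adjusted term: 168 months + 19 months + 33 months + 4 months = 224 months
Cooperation with authorities reduction: 30% of 224 months = 67 months (rounded down)
After reduction: 224 − 67 = 157 months
Cap at 314 months: 157 months is within the cap, no reduction.
Minimum 56 months: 157 months meets the minimum, no increase.

157 months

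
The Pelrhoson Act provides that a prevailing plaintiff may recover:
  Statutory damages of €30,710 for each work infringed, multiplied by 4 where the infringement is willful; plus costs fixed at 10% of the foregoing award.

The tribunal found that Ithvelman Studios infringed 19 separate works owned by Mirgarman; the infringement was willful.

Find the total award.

Award: €2,567,356

Statutory damages: 19 × €30,710 = €583,490
Multiplied by 4: 4 × €583,490 = €2,333,960
Costs: 10% of €2,333,960 = €233,396
Award plus costs: €2,333,960 + €233,396 = €2,567,356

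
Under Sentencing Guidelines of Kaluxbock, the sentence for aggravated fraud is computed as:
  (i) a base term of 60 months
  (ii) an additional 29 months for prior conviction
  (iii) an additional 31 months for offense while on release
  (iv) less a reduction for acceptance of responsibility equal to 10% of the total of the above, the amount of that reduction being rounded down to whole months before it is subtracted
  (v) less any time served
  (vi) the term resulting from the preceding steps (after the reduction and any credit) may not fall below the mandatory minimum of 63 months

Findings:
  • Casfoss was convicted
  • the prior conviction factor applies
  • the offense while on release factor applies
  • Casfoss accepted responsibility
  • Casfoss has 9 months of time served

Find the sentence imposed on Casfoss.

99 months

Prior conviction enhancement: +29 months
Offense while on release enhancement: +31 months
Adjusted term: 60 months + 29 months + 31 months = 120 months
Acceptance of responsibility reduction: 10% of 120 months = 12 months (rounded down)
After reduction: 120 − 12 = 108 months
Less time served: 108 months − 9 months = 99 months
Minimum 63 months: 99 months meets the minimum, no increase.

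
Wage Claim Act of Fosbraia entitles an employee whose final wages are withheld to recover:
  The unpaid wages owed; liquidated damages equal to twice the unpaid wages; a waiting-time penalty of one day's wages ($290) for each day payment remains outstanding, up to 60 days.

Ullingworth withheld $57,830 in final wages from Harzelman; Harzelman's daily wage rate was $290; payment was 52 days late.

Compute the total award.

Doubled: 2 × $57,830 = $115,660
Penalty days: min(52, 60) = 52
Waiting-time penalty: 52 × $290 = $15,080
Total award: $57,830 + $115,660 + $15,080 = $188,570

$188,570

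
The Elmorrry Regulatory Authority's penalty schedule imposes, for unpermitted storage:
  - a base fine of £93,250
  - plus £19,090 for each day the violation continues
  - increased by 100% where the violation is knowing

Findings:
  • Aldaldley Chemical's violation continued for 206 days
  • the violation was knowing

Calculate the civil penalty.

Per-day component: 206 × £19,090 = £3,932,540
Base plus per-day: £93,250 + £3,932,540 = £4,025,790
Enhancement: 100% of £4,025,790 = £4,025,790
Enhanced fine: £4,025,790 + £4,025,790 = £8,051,580

£8,051,580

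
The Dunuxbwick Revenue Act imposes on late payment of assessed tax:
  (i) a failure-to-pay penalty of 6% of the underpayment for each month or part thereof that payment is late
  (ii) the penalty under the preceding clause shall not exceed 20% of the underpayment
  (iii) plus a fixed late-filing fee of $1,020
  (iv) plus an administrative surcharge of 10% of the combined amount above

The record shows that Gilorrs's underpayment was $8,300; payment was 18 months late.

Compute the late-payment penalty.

$2,948

Accrued rate: 6% × 18 = 108%, capped at 20% → 20%
Failure-to-pay penalty: 20% of $8,300 = $1,660
Penalty before surcharge: $1,660 + $1,020 = $2,680
Administrative surcharge: 10% of $2,680 = $268
Total penalty: $2,680 + $268 = $2,948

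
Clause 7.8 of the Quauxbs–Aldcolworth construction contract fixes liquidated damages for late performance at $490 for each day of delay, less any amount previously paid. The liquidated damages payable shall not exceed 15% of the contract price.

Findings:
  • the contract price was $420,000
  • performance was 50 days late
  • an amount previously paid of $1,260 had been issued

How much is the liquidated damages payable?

Per-day damages: 50 × $490 = $24,500
Less amount previously paid: $24,500 − $1,260 = $23,240
Cap: 15% of $420,000 = $63,000
Cap at $63,000: $23,240 is within the cap, no reduction.

$23,240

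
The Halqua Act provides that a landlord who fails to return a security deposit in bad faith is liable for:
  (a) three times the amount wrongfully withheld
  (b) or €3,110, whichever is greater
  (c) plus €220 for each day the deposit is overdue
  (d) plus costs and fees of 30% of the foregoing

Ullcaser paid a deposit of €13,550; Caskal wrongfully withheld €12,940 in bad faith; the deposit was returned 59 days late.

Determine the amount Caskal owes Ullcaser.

Trebled: 3 × €12,940 = €38,820
Minimum €3,110: €38,820 meets the minimum, no increase.
Late-return penalty: 59 × €220 = €12,980
Damages plus late penalty: €38,820 + €12,980 = €51,800
Costs and fees: 30% of €51,800 = €15,540
Total recovery: €51,800 + €15,540 = €67,340

€67,340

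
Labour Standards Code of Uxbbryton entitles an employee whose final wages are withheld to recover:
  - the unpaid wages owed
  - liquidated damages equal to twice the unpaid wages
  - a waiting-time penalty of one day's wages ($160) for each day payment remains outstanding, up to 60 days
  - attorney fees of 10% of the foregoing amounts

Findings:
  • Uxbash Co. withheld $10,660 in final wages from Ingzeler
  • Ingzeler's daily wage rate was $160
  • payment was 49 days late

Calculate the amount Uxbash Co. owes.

Doubled: 2 × $10,660 = $21,320
Penalty days: min(49, 60) = 49
Waiting-time penalty: 49 × $160 = $7,840
Subtotal: $10,660 + $21,320 + $7,840 = $39,820
Attorney fees: 10% of $39,820 = $3,982
Total award: $39,820 + $3,982 = $43,802

$43,802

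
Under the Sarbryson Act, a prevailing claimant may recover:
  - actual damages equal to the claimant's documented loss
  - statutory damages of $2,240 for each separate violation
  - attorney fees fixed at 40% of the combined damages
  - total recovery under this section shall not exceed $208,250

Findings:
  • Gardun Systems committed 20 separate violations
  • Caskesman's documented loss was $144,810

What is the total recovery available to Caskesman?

$208,250

Statutory damages: 20 × $2,240 = $44,800
Combined damages: $144,810 + $44,800 = $189,610
Attorney fees: 40% of $189,610 = $75,844
Total before cap: $189,610 + $75,844 = $265,454
Cap at $208,250: $265,454 exceeds the cap → $208,250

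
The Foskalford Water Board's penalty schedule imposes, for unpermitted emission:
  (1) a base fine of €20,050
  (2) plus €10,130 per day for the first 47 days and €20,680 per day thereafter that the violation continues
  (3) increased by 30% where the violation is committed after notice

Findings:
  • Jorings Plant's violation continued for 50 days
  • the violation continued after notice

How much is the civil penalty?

First 47 days: 47 × €10,130 = €476,110
Remaining days: (50 − 47) × €20,680 = €62,040
Per-day component: €476,110 + €62,040 = €538,150
Base plus per-day: €20,050 + €538,150 = €558,200
Enhancement: 30% of €558,200 = €167,460
Enhanced fine: €558,200 + €167,460 = €725,660

€725,660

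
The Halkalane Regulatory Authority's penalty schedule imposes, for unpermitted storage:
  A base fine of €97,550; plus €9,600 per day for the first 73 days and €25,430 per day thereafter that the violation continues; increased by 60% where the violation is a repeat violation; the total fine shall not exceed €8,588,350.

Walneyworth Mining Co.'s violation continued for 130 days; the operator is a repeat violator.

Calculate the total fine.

€3,596,576

First 73 days: 73 × €9,600 = €700,800
Remaining days: (130 − 73) × €25,430 = €1,449,510
Per-day component: €700,800 + €1,449,510 = €2,150,310
Base plus per-day: €97,550 + €2,150,310 = €2,247,860
Enhancement: 60% of €2,247,860 = €1,348,716
Enhanced fine: €2,247,860 + €1,348,716 = €3,596,576
Cap at €8,588,350: €3,596,576 is within the cap, no reduction.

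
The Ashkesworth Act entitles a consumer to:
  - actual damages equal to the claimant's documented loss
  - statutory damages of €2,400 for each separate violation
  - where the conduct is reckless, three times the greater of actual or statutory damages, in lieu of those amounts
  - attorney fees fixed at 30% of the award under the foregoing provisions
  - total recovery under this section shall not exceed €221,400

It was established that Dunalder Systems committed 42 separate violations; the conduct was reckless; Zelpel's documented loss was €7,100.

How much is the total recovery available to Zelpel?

Statutory damages: 42 × €2,400 = €100,800
Greater of actual damages (€7,100) or statutory damages (€100,800): €100,800
Trebled: 3 × €100,800 = €302,400
Attorney fees: 30% of €302,400 = €90,720
Total before cap: €302,400 + €90,720 = €393,120
Cap at €221,400: €393,120 exceeds the cap → €221,400

€221,400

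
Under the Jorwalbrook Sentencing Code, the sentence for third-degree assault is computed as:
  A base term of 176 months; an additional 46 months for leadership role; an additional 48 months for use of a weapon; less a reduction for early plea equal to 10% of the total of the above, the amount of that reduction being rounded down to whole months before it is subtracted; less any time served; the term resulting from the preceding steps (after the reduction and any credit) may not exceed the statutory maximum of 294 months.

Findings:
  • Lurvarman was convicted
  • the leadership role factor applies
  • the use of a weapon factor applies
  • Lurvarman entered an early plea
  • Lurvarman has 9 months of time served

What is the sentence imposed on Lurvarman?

Leadership role enhancement: +46 months
Use of a weapon enhancement: +48 months
Adjusted term: 176 months + 46 months + 48 months = 270 months
Early plea reduction: 10% of 270 months = 27 months (rounded down)
After reduction: 270 − 27 = 243 months
Less time served: 243 months − 9 months = 234 months
Cap at 294 months: 234 months is within the cap, no reduction.

234 months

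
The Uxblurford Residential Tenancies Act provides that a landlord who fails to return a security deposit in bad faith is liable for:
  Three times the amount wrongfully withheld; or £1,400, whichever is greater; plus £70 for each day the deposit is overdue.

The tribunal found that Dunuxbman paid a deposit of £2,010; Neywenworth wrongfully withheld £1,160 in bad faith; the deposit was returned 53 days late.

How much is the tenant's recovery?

£7,190

Trebled: 3 × £1,160 = £3,480
Minimum £1,400: £3,480 meets the minimum, no increase.
Late-return penalty: 53 × £70 = £3,710
Damages plus late penalty: £3,480 + £3,710 = £7,190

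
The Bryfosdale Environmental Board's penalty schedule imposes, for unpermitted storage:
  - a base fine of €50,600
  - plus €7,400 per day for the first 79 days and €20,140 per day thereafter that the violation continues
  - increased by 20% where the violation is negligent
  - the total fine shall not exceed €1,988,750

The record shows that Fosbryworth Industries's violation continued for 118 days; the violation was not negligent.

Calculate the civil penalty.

First 79 days: 79 × €7,400 = €584,600
Remaining days: (118 − 79) × €20,140 = €785,460
Per-day component: €584,600 + €785,460 = €1,370,060
Base plus per-day: €50,600 + €1,370,060 = €1,420,660
The violation was not negligent: no 20% increase.
Cap at €1,988,750: €1,420,660 is within the cap, no reduction.

€1,420,660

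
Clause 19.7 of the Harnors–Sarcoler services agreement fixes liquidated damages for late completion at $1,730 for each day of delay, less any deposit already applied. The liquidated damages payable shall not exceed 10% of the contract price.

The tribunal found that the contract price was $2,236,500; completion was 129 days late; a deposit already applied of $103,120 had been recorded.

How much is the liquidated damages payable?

Per-day damages: 129 × $1,730 = $223,170
Less deposit already applied: $223,170 − $103,120 = $120,050
Cap: 10% of $2,236,500 = $223,650
Cap at $223,650: $120,050 is within the cap, no reduction.

$120,050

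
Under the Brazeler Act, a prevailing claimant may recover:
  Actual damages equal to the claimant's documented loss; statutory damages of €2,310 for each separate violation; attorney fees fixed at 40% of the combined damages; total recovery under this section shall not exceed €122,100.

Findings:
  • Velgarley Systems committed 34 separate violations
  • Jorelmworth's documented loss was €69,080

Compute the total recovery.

€122,100

Statutory damages: 34 × €2,310 = €78,540
Combined damages: €69,080 + €78,540 = €147,620
Attorney fees: 40% of €147,620 = €59,048
Total before cap: €147,620 + €59,048 = €206,668
Cap at €122,100: €206,668 exceeds the cap → €122,100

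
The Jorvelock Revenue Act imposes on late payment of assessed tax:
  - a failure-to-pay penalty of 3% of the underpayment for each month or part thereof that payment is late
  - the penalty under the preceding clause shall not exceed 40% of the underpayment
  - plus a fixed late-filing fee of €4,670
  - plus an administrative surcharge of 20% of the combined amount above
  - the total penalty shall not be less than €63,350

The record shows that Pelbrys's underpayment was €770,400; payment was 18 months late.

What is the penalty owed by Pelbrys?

€375,396

Accrued rate: 3% × 18 = 54%, capped at 40% → 40%
Failure-to-pay penalty: 40% of €770,400 = €308,160
Penalty before surcharge: €308,160 + €4,670 = €312,830
Administrative surcharge: 20% of €312,830 = €62,566
Total penalty: €312,830 + €62,566 = €375,396
Minimum €63,350: €375,396 meets the minimum, no increase.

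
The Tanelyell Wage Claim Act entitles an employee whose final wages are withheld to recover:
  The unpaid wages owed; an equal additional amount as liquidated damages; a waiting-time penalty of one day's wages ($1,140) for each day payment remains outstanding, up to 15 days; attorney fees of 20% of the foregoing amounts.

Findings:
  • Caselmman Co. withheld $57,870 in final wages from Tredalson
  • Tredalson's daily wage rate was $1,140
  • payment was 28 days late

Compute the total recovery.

$159,408

Liquidated damages (equal amount): $57,870
Penalty days: min(28, 15) = 15
Waiting-time penalty: 15 × $1,140 = $17,100
Subtotal: $57,870 + $57,870 + $17,100 = $132,840
Attorney fees: 20% of $132,840 = $26,568
Total award: $132,840 + $26,568 = $159,408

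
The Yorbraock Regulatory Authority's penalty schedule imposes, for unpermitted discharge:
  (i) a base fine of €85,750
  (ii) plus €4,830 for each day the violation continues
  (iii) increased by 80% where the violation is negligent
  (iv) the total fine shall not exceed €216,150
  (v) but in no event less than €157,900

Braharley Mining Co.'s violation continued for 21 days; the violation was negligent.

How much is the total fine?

Per-day component: 21 × €4,830 = €101,430
Base plus per-day: €85,750 + €101,430 = €187,180
Enhancement: 80% of €187,180 = €149,744
Enhanced fine: €187,180 + €149,744 = €336,924
Cap at €216,150: €336,924 exceeds the cap → €216,150
Minimum €157,900: €216,150 meets the minimum, no increase.

€216,150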